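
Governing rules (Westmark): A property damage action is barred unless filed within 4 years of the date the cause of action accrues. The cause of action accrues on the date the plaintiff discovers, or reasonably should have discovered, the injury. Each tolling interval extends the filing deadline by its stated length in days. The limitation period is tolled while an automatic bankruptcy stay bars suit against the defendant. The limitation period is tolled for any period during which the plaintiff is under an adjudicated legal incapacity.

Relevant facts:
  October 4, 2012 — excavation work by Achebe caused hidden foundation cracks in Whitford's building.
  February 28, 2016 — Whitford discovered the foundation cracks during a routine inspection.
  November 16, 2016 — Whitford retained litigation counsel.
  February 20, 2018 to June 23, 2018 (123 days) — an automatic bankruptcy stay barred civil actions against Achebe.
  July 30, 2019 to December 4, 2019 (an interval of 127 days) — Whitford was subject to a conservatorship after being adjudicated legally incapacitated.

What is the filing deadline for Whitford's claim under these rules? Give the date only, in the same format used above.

November 4, 2020

Under the discovery rule, the claim accrued on February 28, 2016, when Whitford discovered the injury — not on the October 4, 2012 date of the underlying act.
Adding the 4 years base period to February 28, 2016 gives a deadline of February 28, 2020, before any tolling.
The automatic bankruptcy stay from February 20, 2018 to June 23, 2018 tolled the period for 123 days, extending the deadline to June 30, 2020.
The plaintiff's legal incapacity from July 30, 2019 to December 4, 2019 tolled the period for 127 days, extending the deadline to November 4, 2020.
None of the other events listed affects the running of the period under the stated rules.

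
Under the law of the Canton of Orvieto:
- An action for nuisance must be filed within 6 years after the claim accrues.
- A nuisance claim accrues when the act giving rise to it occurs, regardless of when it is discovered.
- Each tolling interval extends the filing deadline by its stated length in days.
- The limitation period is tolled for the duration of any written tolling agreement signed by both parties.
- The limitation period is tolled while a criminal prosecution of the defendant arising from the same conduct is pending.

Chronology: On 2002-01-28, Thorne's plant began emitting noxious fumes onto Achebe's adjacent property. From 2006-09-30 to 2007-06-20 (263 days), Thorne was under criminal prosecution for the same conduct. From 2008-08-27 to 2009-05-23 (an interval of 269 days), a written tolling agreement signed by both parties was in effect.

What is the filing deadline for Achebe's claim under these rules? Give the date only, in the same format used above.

The claim accrued on 2002-01-28, when the wrongful act occurred.
Adding the 6 years base period to 2002-01-28 gives a deadline of 2008-01-28, before any tolling.
The pending criminal prosecution from 2006-09-30 to 2007-06-20 tolled the period for 263 days, extending the deadline to 2008-10-17.
The period was tolled for 269 days by the written tolling agreement (2008-08-27 to 2009-05-23), pushing the deadline to 2009-07-13.

2009-07-13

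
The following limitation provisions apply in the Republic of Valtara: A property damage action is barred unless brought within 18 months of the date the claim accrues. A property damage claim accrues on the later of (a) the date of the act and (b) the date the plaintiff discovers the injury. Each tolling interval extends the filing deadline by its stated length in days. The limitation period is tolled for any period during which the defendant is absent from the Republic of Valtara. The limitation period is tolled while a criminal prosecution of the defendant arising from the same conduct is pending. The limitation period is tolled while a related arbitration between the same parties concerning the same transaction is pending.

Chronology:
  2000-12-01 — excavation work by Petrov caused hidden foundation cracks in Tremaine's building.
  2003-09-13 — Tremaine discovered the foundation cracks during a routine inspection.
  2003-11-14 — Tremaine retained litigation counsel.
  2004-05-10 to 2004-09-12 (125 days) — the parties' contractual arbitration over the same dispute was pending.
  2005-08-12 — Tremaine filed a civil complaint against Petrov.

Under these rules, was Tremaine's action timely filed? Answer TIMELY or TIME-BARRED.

The claim accrued on 2003-09-13 — the later of the 2000-12-01 act and the 2003-09-13 discovery.
18 months from 2003-09-13 is 2005-03-13.
The pending related arbitration from 2004-05-10 to 2004-09-12 tolled the period for 125 days, extending the deadline to 2005-07-16.
The other events in the timeline have no effect on the limitation period under the stated rules.
Tremaine filed on 2005-08-12, after the 2005-07-16 deadline, so the action is time-barred.

TIME-BARRED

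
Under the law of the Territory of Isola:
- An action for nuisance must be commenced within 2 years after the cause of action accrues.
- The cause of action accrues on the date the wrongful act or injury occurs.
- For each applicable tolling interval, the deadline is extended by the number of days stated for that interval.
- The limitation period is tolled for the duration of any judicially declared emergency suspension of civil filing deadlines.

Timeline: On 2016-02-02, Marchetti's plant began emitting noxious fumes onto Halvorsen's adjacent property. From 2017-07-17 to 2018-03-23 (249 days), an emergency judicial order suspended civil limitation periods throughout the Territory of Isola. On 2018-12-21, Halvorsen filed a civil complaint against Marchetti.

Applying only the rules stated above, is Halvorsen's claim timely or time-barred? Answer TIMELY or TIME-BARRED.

TIME-BARRED

The cause of action accrued on 2016-02-02, the date of the act.
The untolled deadline — 2 years after 2016-02-02 — is 2018-02-02.
The emergency suspension of filing deadlines from 2017-07-17 to 2018-03-23 tolled the period for 249 days, extending the deadline to 2018-10-09.
Halvorsen filed on 2018-12-21, after the 2018-10-09 deadline, so the action is time-barred.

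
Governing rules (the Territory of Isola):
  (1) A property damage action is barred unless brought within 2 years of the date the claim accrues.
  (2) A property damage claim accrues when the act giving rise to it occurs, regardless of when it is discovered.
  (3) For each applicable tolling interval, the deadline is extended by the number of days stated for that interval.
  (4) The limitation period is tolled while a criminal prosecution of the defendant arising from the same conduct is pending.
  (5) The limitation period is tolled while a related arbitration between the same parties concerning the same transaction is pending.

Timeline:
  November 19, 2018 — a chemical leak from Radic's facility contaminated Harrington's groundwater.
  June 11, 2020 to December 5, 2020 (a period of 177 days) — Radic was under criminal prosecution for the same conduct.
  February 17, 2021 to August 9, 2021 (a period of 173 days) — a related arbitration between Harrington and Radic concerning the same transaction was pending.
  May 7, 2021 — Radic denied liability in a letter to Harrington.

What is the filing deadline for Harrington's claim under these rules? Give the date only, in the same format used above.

November 4, 2021

The limitation period began to run on November 19, 2018.
Adding the 2 years base period to November 19, 2018 gives a deadline of November 19, 2020, before any tolling.
The period was tolled for 177 days by the pending criminal prosecution (June 11, 2020 to December 5, 2020), pushing the deadline to May 15, 2021.
Because the pending related arbitration ran from February 17, 2021 to August 9, 2021, the deadline is extended by 173 days to November 4, 2021.
None of the other events listed affects the running of the period under the stated rules.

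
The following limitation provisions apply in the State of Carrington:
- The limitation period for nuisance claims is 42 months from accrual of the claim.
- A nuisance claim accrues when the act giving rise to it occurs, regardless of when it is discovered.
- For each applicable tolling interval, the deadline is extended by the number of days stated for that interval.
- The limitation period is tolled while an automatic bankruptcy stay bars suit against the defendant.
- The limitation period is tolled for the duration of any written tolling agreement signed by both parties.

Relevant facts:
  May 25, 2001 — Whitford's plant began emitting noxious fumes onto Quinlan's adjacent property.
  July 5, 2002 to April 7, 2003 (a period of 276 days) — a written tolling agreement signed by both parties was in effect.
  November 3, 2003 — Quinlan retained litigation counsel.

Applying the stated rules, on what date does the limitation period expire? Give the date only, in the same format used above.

August 28, 2005

The claim accrued on May 25, 2001, when the wrongful act occurred.
The untolled deadline — 42 months after May 25, 2001 — is November 25, 2004.
Because the written tolling agreement ran from July 5, 2002 to April 7, 2003, the deadline is extended by 276 days to August 28, 2005.
None of the other events listed affects the running of the period under the stated rules.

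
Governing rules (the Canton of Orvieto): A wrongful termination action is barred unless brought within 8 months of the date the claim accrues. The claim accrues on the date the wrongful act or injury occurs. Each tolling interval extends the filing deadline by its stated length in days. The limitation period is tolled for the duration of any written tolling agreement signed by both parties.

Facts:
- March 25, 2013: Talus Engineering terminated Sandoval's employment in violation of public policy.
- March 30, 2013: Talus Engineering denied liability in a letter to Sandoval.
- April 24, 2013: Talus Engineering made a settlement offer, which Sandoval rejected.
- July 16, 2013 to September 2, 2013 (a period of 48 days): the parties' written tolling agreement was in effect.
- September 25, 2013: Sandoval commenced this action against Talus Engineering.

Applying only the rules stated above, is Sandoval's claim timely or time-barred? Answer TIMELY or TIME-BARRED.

The claim accrued on March 25, 2013, the date of the act.
Adding the 8 months base period to March 25, 2013 gives a deadline of November 25, 2013, before any tolling.
The written tolling agreement from July 16, 2013 to September 2, 2013 tolled the period for 48 days, extending the deadline to January 12, 2014.
None of the other events listed affects the running of the period under the stated rules.
Sandoval filed on September 25, 2013, before the January 12, 2014 deadline, so the action is timely.

TIMELY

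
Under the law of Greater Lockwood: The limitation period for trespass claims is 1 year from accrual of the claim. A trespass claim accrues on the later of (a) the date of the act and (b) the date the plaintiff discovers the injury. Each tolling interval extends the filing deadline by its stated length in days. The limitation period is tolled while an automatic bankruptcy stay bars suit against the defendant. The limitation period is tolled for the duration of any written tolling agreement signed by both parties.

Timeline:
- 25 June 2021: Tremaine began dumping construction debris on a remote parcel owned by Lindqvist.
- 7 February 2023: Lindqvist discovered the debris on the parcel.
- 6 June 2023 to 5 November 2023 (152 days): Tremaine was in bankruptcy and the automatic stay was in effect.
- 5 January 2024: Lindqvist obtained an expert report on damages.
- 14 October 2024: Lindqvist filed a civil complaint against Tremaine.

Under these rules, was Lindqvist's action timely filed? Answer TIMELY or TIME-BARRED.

TIME-BARRED

The claim accrued on 7 February 2023 — the later of the 25 June 2021 act and the 7 February 2023 discovery.
The untolled deadline — 1 year after 7 February 2023 — is 7 February 2024.
The automatic bankruptcy stay from 6 June 2023 to 5 November 2023 tolled the period for 152 days, extending the deadline to 8 July 2024.
None of the other events listed affects the running of the period under the stated rules.
The 14 October 2024 filing falls after the 8 July 2024 deadline; the claim is time-barred.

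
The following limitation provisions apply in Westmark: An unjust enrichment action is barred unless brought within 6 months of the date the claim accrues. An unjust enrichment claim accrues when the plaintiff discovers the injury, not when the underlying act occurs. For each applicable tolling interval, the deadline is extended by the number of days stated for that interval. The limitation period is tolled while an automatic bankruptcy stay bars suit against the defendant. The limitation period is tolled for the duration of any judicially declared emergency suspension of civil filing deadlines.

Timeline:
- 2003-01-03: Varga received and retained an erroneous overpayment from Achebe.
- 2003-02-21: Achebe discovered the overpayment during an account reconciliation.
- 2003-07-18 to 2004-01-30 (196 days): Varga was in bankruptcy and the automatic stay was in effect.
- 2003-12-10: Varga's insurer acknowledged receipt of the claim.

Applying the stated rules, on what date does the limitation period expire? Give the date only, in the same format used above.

Accrual is tied to discovery, so the period began on 2003-02-21 rather than on 2003-01-03 when the act occurred.
Adding the 6 months base period to 2003-02-21 gives a deadline of 2003-08-21, before any tolling.
The automatic bankruptcy stay from 2003-07-18 to 2004-01-30 tolled the period for 196 days, extending the deadline to 2004-03-04.
The other events in the timeline have no effect on the limitation period under the stated rules.

2004-03-04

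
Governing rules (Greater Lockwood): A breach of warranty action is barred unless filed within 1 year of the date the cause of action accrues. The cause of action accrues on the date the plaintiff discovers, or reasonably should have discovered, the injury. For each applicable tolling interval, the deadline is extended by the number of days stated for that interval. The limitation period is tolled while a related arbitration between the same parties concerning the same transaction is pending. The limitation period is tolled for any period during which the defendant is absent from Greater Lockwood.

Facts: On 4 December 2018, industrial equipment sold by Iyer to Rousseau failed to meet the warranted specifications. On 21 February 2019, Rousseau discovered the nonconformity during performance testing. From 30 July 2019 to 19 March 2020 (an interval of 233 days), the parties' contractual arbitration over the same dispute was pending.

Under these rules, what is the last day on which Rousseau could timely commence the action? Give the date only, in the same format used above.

11 October 2020

Accrual is tied to discovery, so the period began on 21 February 2019 rather than on 4 December 2018 when the act occurred.
Adding the 1 year base period to 21 February 2019 gives a deadline of 21 February 2020, before any tolling.
Because the pending related arbitration ran from 30 July 2019 to 19 March 2020, the deadline is extended by 233 days to 11 October 2020.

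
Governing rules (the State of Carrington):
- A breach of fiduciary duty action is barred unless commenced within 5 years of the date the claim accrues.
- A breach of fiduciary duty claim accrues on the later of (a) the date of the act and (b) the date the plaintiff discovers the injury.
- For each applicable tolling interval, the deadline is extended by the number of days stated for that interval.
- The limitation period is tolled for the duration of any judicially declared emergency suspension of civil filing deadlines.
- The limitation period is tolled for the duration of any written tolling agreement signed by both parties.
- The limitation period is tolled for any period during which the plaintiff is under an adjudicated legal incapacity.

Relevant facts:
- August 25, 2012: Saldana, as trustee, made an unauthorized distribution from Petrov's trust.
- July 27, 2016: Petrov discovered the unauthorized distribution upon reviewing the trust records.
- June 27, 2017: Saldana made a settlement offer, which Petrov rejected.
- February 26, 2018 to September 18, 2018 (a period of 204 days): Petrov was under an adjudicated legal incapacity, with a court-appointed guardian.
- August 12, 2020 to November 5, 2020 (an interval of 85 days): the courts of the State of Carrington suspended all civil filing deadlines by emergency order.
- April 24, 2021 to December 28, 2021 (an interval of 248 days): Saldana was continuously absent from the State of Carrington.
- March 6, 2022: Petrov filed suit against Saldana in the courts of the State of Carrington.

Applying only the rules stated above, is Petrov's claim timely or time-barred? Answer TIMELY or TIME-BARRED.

Taking the later of the act (August 25, 2012) and discovery (July 27, 2016), the claim accrued on July 27, 2016.
5 years from July 27, 2016 is July 27, 2021.
The plaintiff's legal incapacity from February 26, 2018 to September 18, 2018 tolled the period for 204 days, extending the deadline to February 16, 2022.
The period was tolled for 85 days by the emergency suspension of filing deadlines (August 12, 2020 to November 5, 2020), pushing the deadline to May 12, 2022.
No stated provision tolls the period for the defendant's absence, so the interval from April 24, 2021 to December 28, 2021 has no effect on the deadline.
Nothing else in the chronology tolls or restarts the period.
Filing on March 6, 2022 beat the May 12, 2022 deadline — the action is timely.

TIMELY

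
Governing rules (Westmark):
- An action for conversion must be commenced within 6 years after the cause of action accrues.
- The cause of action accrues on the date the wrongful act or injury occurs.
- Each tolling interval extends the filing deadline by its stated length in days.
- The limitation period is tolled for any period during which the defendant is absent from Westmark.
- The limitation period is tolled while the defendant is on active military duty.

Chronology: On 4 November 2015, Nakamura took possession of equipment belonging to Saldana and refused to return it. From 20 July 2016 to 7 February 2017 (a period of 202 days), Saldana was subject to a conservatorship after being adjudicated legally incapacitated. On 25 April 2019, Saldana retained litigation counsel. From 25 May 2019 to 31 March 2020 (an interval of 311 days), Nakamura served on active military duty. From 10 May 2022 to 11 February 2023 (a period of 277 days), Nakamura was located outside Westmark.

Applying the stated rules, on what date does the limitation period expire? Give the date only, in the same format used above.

The limitation period began to run on 4 November 2015.
The untolled deadline — 6 years after 4 November 2015 — is 4 November 2021.
The period was tolled for 311 days by the defendant's active military service (25 May 2019 to 31 March 2020), pushing the deadline to 11 September 2022.
Because the defendant's absence from the jurisdiction ran from 10 May 2022 to 11 February 2023, the deadline is extended by 277 days to 15 June 2023.
No stated provision tolls the period for the plaintiff's incapacity, so the interval from 20 July 2016 to 7 February 2017 has no effect on the deadline.
Nothing else in the chronology tolls or restarts the period.

15 June 2023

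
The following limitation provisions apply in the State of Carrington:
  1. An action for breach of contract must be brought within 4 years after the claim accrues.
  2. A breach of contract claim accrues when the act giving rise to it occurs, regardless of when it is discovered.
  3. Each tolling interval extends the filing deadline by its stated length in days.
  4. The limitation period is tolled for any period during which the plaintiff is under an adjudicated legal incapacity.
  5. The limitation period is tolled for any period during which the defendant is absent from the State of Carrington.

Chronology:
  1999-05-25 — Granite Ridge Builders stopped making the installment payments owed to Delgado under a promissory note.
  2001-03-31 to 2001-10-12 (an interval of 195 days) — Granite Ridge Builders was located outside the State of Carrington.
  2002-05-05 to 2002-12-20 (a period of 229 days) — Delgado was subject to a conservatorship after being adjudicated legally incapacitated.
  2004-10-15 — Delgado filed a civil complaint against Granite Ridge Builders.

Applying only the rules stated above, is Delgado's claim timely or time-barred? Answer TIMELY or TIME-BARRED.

TIME-BARRED

The claim accrued on 1999-05-25, the date of the act.
4 years from 1999-05-25 is 2003-05-25.
The defendant's absence from the jurisdiction from 2001-03-31 to 2001-10-12 tolled the period for 195 days, extending the deadline to 2003-12-06.
The period was tolled for 229 days by the plaintiff's legal incapacity (2002-05-05 to 2002-12-20), pushing the deadline to 2004-07-22.
The 2004-10-15 filing falls after the 2004-07-22 deadline; the claim is time-barred.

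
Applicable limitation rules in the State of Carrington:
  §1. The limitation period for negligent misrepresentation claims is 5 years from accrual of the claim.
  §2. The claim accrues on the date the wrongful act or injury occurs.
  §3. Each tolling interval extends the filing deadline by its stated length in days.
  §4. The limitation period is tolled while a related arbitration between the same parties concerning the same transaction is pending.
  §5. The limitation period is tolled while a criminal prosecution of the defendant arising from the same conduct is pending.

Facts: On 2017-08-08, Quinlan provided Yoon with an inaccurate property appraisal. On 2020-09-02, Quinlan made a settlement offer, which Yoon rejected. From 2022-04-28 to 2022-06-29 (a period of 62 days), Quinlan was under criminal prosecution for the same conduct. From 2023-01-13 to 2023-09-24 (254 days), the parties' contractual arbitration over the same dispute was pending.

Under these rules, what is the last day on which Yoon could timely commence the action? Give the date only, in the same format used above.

2022-10-09

The limitation period began to run on 2017-08-08.
The untolled deadline — 5 years after 2017-08-08 — is 2022-08-08.
Because the pending criminal prosecution ran from 2022-04-28 to 2022-06-29, the deadline is extended by 62 days to 2022-10-09.
The pending related arbitration starting 2023-01-13 came too late — the period had run on 2022-10-09 — and so does not extend the deadline.
Nothing else in the chronology tolls or restarts the period.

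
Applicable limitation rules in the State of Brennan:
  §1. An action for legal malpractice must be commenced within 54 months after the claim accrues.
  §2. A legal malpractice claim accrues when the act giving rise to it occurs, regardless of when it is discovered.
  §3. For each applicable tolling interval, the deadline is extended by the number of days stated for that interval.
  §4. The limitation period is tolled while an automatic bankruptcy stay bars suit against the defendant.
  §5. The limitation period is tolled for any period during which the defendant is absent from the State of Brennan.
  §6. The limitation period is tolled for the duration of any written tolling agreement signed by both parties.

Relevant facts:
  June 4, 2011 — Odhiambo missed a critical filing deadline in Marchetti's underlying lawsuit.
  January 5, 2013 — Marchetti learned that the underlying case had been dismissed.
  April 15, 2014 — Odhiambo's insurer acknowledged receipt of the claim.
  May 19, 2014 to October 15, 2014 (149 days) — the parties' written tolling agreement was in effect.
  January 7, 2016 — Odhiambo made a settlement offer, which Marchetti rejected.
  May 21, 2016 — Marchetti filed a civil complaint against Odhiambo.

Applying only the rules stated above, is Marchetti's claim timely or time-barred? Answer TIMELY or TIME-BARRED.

TIME-BARRED

Accrual is governed by the date of the act, so the period began to run on June 4, 2011; the later discovery on January 5, 2013 is irrelevant under the stated rule.
The untolled deadline — 54 months after June 4, 2011 — is December 4, 2015.
The period was tolled for 149 days by the written tolling agreement (May 19, 2014 to October 15, 2014), pushing the deadline to May 1, 2016.
The other events in the timeline have no effect on the limitation period under the stated rules.
Marchetti filed on May 21, 2016, after the May 1, 2016 deadline, so the action is time-barred.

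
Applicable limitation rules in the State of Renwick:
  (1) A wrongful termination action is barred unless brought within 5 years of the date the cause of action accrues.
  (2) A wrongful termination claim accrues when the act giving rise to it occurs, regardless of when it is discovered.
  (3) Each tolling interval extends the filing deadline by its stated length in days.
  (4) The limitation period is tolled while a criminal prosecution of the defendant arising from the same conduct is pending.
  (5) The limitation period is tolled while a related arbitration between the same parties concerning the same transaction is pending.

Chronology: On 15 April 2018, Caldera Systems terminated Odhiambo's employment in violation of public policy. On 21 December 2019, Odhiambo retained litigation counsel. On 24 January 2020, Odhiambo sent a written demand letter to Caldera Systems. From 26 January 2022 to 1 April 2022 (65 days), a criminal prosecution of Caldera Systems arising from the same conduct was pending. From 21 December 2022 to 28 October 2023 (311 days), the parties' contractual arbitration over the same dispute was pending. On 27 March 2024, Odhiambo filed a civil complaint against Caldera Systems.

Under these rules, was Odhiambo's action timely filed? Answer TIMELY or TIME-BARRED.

The limitation period began to run on 15 April 2018.
Adding the 5 years base period to 15 April 2018 gives a deadline of 15 April 2023, before any tolling.
Because the pending criminal prosecution ran from 26 January 2022 to 1 April 2022, the deadline is extended by 65 days to 19 June 2023.
The pending related arbitration from 21 December 2022 to 28 October 2023 tolled the period for 311 days, extending the deadline to 25 April 2024.
None of the other events listed affects the running of the period under the stated rules.
Odhiambo filed on 27 March 2024, before the 25 April 2024 deadline, so the action is timely.

TIMELY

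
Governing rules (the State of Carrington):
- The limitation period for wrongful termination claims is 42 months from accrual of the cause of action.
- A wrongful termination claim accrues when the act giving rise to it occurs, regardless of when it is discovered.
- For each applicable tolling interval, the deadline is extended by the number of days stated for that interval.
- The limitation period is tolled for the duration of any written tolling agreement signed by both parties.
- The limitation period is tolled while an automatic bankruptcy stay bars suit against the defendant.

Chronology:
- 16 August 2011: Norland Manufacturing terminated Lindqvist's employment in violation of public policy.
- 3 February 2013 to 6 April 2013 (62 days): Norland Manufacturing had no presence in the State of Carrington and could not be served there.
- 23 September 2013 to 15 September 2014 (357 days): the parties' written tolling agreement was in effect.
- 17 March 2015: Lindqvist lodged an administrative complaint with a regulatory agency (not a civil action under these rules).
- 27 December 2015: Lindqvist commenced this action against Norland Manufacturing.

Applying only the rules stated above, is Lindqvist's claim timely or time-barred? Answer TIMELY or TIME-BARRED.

The limitation period began to run on 16 August 2011.
The untolled deadline — 42 months after 16 August 2011 — is 16 February 2015.
The written tolling agreement from 23 September 2013 to 15 September 2014 tolled the period for 357 days, extending the deadline to 8 February 2016.
No stated provision tolls the period for the defendant's absence, so the interval from 3 February 2013 to 6 April 2013 has no effect on the deadline.
The other events in the timeline have no effect on the limitation period under the stated rules.
The 27 December 2015 filing precedes the 8 February 2016 deadline; the claim is timely.

TIMELY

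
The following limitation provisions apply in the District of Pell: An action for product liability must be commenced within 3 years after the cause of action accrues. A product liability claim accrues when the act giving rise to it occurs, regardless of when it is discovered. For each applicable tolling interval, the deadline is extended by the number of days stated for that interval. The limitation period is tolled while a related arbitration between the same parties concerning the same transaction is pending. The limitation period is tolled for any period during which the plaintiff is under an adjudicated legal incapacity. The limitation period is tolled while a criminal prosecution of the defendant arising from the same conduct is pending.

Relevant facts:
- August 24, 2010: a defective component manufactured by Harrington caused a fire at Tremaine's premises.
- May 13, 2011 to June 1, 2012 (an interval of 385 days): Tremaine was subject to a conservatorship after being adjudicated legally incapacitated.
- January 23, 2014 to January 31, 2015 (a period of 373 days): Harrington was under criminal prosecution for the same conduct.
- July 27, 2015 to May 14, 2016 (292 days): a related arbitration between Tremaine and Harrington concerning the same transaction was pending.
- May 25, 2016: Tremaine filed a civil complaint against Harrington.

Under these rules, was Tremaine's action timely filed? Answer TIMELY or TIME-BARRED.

TIMELY

The claim accrued on August 24, 2010, when the wrongful act occurred.
The untolled deadline — 3 years after August 24, 2010 — is August 24, 2013.
The period was tolled for 385 days by the plaintiff's legal incapacity (May 13, 2011 to June 1, 2012), pushing the deadline to September 13, 2014.
Because the pending criminal prosecution ran from January 23, 2014 to January 31, 2015, the deadline is extended by 373 days to September 21, 2015.
Because the pending related arbitration ran from July 27, 2015 to May 14, 2016, the deadline is extended by 292 days to July 9, 2016.
Tremaine filed on May 25, 2016, before the July 9, 2016 deadline, so the action is timely.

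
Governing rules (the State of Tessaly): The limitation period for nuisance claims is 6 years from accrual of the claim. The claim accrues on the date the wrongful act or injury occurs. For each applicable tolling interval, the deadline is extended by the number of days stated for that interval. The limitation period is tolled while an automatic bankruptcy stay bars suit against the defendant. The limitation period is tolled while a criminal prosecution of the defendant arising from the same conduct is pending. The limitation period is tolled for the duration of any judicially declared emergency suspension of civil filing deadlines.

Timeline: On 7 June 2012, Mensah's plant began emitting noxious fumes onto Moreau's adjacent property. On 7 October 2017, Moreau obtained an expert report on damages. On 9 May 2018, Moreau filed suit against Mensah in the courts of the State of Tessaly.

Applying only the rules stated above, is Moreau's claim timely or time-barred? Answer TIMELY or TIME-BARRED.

TIMELY

The limitation period began to run on 7 June 2012.
Adding the 6 years base period to 7 June 2012 gives a deadline of 7 June 2018, before any tolling.
Nothing else in the chronology tolls or restarts the period.
The 9 May 2018 filing precedes the 7 June 2018 deadline; the claim is timely.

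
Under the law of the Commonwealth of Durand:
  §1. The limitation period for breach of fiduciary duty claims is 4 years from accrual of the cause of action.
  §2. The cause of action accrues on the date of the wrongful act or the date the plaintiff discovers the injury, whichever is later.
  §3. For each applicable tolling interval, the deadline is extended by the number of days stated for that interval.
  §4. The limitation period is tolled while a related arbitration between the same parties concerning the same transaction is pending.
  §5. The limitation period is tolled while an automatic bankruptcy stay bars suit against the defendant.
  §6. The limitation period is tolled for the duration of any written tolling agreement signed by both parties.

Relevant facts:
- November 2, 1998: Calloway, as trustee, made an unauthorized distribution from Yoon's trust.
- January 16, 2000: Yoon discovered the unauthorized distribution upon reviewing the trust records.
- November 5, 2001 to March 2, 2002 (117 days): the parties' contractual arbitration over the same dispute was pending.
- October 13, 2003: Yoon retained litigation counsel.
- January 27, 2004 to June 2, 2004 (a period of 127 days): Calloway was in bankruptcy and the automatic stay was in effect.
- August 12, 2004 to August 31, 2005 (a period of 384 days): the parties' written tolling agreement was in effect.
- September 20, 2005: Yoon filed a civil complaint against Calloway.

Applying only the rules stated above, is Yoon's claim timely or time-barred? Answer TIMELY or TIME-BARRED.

TIMELY

The claim accrued on January 16, 2000 — the later of the November 2, 1998 act and the January 16, 2000 discovery.
Adding the 4 years base period to January 16, 2000 gives a deadline of January 16, 2004, before any tolling.
Because the pending related arbitration ran from November 5, 2001 to March 2, 2002, the deadline is extended by 117 days to May 12, 2004.
The period was tolled for 127 days by the automatic bankruptcy stay (January 27, 2004 to June 2, 2004), pushing the deadline to September 16, 2004.
The written tolling agreement from August 12, 2004 to August 31, 2005 tolled the period for 384 days, extending the deadline to October 5, 2005.
Nothing else in the chronology tolls or restarts the period.
Yoon filed on September 20, 2005, before the October 5, 2005 deadline, so the action is timely.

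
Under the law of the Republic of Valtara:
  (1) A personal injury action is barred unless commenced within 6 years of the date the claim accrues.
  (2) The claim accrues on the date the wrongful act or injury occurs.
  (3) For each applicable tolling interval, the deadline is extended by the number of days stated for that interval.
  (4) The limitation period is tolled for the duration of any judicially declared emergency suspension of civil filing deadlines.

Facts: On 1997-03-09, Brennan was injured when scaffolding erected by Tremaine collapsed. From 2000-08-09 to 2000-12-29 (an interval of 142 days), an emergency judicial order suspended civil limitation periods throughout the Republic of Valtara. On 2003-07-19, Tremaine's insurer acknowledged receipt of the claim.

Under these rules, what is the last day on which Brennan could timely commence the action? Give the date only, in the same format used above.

2003-07-29

The claim accrued on 1997-03-09, the date of the act.
The untolled deadline — 6 years after 1997-03-09 — is 2003-03-09.
The emergency suspension of filing deadlines from 2000-08-09 to 2000-12-29 tolled the period for 142 days, extending the deadline to 2003-07-29.
Nothing else in the chronology tolls or restarts the period.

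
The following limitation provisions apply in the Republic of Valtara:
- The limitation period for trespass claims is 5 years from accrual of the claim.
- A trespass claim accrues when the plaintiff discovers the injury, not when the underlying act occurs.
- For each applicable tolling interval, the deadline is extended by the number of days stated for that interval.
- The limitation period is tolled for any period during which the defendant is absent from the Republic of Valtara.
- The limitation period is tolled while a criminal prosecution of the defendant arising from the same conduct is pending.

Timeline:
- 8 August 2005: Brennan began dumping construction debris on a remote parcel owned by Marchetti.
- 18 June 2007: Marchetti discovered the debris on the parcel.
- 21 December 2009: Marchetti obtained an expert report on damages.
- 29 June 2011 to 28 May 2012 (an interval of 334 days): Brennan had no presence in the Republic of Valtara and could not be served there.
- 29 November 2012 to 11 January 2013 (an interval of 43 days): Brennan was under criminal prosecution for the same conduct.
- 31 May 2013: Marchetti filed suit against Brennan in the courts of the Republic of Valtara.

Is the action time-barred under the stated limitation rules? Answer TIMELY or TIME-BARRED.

Under the discovery rule, the claim accrued on 18 June 2007, when Marchetti discovered the injury — not on the 8 August 2005 date of the underlying act.
Adding the 5 years base period to 18 June 2007 gives a deadline of 18 June 2012, before any tolling.
The period was tolled for 334 days by the defendant's absence from the jurisdiction (29 June 2011 to 28 May 2012), pushing the deadline to 18 May 2013.
The period was tolled for 43 days by the pending criminal prosecution (29 November 2012 to 11 January 2013), pushing the deadline to 30 June 2013.
The other events in the timeline have no effect on the limitation period under the stated rules.
The 31 May 2013 filing precedes the 30 June 2013 deadline; the claim is timely.

TIMELY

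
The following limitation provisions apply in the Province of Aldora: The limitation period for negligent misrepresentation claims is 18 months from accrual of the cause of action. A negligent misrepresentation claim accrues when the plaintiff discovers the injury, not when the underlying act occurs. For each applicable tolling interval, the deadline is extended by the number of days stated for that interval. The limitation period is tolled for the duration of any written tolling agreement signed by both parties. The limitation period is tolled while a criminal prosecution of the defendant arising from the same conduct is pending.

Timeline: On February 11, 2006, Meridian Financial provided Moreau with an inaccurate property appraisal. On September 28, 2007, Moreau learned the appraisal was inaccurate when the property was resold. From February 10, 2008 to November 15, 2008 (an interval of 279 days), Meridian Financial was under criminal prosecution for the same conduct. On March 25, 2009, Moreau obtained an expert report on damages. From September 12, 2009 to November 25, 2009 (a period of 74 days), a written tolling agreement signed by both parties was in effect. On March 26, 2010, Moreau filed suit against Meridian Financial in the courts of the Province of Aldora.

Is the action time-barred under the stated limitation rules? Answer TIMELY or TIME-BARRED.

TIME-BARRED

Under the discovery rule, the claim accrued on September 28, 2007, when Moreau discovered the injury — not on the February 11, 2006 date of the underlying act.
The untolled deadline — 18 months after September 28, 2007 — is March 28, 2009.
The pending criminal prosecution from February 10, 2008 to November 15, 2008 tolled the period for 279 days, extending the deadline to January 1, 2010.
Because the written tolling agreement ran from September 12, 2009 to November 25, 2009, the deadline is extended by 74 days to March 16, 2010.
None of the other events listed affects the running of the period under the stated rules.
The March 26, 2010 filing falls after the March 16, 2010 deadline; the claim is time-barred.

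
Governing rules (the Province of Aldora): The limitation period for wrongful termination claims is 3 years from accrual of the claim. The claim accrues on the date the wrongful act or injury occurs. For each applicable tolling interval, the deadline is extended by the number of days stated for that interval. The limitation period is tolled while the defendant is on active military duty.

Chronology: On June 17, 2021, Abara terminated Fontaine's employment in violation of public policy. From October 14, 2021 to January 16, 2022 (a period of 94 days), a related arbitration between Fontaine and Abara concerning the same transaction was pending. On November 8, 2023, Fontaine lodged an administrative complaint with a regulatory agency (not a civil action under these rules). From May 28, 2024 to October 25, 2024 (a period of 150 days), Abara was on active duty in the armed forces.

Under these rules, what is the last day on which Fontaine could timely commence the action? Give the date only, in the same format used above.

The limitation period began to run on June 17, 2021.
The untolled deadline — 3 years after June 17, 2021 — is June 17, 2024.
The period was tolled for 150 days by the defendant's active military service (May 28, 2024 to October 25, 2024), pushing the deadline to November 14, 2024.
No stated provision tolls the period for a pending arbitration, so the interval from October 14, 2021 to January 16, 2022 has no effect on the deadline.
Nothing else in the chronology tolls or restarts the period.

November 14, 2024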